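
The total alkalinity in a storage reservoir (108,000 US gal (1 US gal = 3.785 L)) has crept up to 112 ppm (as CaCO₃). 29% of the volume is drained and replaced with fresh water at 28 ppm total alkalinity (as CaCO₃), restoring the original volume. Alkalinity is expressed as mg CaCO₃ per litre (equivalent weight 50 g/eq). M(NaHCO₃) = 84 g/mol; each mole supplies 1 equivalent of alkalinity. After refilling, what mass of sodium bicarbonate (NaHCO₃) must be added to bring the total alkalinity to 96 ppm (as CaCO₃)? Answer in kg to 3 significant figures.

5.74 kg

Volume: 108,000 US gal × 3.785 L/gal = 408,780 L.
After draining 29% and refilling: 112 × 0.71 + 28 × 0.29 = 87.64 ppm.
Deficit to target: 96 − 87.64 = 8.36 mg/L.
As CaCO₃: 8.36 mg/L × 408,780 L = 3417 g; ÷ 50 g/eq ÷ 1 = 68.35 mol NaHCO₃.
Mass: 68.35 × 84 = 5741 g.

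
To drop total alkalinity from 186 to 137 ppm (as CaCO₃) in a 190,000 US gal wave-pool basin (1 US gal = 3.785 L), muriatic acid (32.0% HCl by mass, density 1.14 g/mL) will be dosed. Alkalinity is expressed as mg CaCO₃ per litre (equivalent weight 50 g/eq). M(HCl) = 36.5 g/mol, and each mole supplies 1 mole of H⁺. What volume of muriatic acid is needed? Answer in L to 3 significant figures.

Volume: 190,000 US gal × 3.785 L/gal = 719,150 L.
Alkalinity to neutralize: (186 − 137) = 49 mg/L as CaCO₃ × 719,150 L = 35,240 g as CaCO₃.
Equivalents of H⁺ required: 35,240 ÷ 50 g/eq = 704.8 eq = 704.8 mol HCl.
Mass of HCl: 704.8 × 36.5 = 25,720 g.
Mass of 32.0% solution: 25,720 / 0.32 = 80,390 g.
Volume: 80,390 g ÷ 1.14 g/mL = 70,520 mL.

70.5 L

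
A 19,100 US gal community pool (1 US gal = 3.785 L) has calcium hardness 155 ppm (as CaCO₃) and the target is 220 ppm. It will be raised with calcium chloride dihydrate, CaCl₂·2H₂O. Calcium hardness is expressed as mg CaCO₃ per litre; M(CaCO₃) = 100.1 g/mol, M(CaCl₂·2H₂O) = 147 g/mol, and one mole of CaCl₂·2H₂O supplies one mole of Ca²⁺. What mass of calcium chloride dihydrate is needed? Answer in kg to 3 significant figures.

Volume: 19,100 US gal × 3.785 L/gal = 72,294 L.
Hardness to add: (220 − 155) = 65 mg/L as CaCO₃ × 72,294 L = 4699 g as CaCO₃.
Moles of Ca²⁺ (1 mol Ca²⁺ ≡ 1 mol CaCO₃): 4699 / 100.1 g/mol = 46.94 mol.
Mass of CaCl₂·2H₂O: 46.94 × 147 = 6901 g.

6.90 kg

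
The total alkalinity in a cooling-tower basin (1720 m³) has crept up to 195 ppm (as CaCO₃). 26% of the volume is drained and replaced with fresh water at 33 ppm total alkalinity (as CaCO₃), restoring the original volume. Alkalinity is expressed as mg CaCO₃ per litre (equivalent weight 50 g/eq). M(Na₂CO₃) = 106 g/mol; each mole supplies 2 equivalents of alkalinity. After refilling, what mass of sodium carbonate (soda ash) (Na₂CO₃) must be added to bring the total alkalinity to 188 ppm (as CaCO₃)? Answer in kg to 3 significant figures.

Volume: 1720 m³ = 1,720,000 L.
After draining 26% and refilling: 195 × 0.74 + 33 × 0.26 = 152.88 ppm.
Deficit to target: 188 − 152.88 = 35.12 mg/L.
As CaCO₃: 35.12 mg/L × 1,720,000 L = 60,410 g; ÷ 50 g/eq ÷ 2 = 604.1 mol Na₂CO₃.
Mass: 604.1 × 106 = 64,030 g.

64.0 kg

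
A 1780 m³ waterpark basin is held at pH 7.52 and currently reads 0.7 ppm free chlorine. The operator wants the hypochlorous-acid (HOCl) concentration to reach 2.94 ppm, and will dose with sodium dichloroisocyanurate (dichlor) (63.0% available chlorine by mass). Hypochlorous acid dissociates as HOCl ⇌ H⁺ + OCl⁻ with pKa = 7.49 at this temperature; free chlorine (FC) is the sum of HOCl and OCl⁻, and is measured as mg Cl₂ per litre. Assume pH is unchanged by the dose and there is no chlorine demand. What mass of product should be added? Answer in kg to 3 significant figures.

15.2 kg

Volume: 1780 m³ = 1,780,000 L.
[OCl⁻]/[HOCl] = 10^(pH − pKa) = 10^(7.52 − 7.49) = 1.072; fraction as HOCl = 1/(1 + 1.072) = 0.4827.
Free chlorine required for 2.94 ppm HOCl: 2.94 / 0.4827 = 6.09 ppm.
FC to add: 6.09 − 0.7 = 5.39 mg/L as Cl₂.
Cl₂ equivalent: 5.39 mg/L × 1,780,000 L = 9595 g.
Product at 63.0% available Cl: 9595 / 0.63 = 15,230 g.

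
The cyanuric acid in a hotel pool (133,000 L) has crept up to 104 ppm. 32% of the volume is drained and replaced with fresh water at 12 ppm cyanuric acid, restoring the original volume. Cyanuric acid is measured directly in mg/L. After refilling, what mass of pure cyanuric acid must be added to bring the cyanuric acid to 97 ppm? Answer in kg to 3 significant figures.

After draining 32% and refilling: 104 × 0.68 + 12 × 0.32 = 74.56 ppm.
Deficit to target: 97 − 74.56 = 22.44 mg/L.
Mass: 22.44 mg/L × 133,000 L = 2985 g cyanuric acid.

2.98 kg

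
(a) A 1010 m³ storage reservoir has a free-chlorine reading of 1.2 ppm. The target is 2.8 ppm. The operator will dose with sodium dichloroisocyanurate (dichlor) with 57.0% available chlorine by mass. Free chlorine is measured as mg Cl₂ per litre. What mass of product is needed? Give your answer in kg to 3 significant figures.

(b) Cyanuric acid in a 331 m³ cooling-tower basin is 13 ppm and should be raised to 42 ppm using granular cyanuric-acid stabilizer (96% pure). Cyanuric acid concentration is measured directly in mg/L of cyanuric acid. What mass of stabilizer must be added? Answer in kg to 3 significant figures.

(a) 2.84 kg; (b) 10.0 kg

(a) Volume: 1010 m³ = 1,010,000 L.
(a) Chlorine deficit: 2.8 − 1.2 = 1.6 ppm = 1.6 mg/L as Cl₂.
(a) Cl₂ equivalent needed: 1.6 mg/L × 1,010,000 L = 1,616,000 mg = 1616 g.
(a) Product at 57.0% available chlorine: 1616 / 0.57 = 2835 g.

(b) Volume: 331 m³ = 331,000 L.
(b) CYA to add: (42 − 13) = 29 mg/L × 331,000 L = 9599 g cyanuric acid.
(b) At 96% purity: 9599 / 0.96 = 9999 g product.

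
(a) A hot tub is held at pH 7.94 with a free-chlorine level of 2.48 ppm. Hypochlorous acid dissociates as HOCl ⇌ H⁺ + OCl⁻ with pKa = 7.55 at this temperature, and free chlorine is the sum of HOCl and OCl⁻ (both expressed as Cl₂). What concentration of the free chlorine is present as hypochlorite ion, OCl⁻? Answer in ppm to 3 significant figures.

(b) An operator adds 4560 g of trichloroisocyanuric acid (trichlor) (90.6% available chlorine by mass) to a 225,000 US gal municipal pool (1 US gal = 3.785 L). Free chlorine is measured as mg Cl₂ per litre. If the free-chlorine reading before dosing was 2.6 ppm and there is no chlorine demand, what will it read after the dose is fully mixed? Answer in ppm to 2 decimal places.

(a) [OCl⁻]/[HOCl] = 10^(pH − pKa) = 10^(7.94 − 7.55) = 10^0.39 = 2.455.
(a) Fraction as HOCl = 1 / (1 + 2.455) = 0.2895.
(a) OCl⁻ = (1 − 0.2895) × 2.48 ppm = 1.762 ppm.

(b) Volume: 225,000 US gal × 3.785 L/gal = 851,625 L.
(b) Available chlorine delivered: 4560 g × 0.906 = 4131 g as Cl₂.
(b) Concentration rise: 4131 g / 851,625 L = 4.851 mg/L = 4.85 ppm.
(b) Final FC: 2.6 + 4.85 = 7.45 ppm.

(a) 1.76 ppm; (b) 7.45 ppm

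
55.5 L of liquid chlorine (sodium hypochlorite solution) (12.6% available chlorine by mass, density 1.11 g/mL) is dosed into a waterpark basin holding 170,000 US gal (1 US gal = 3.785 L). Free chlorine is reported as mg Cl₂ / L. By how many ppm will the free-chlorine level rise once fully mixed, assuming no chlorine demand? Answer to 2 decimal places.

Volume: 170,000 US gal × 3.785 L/gal = 643,450 L.
Mass of solution: 55.5 L × 1000 mL/L × 1.11 g/mL = 61,610 g.
Available chlorine delivered: 61,610 g × 0.126 = 7762 g as Cl₂.
Concentration rise: 7762 g / 643,450 L = 12.06 mg/L = 12.06 ppm.

12.06 ppm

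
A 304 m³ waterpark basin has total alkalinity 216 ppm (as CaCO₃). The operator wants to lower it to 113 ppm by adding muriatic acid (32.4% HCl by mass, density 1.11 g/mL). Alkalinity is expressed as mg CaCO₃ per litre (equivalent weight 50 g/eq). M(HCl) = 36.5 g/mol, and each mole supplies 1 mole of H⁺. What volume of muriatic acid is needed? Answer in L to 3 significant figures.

63.6 L

Volume: 304 m³ = 304,000 L.
Alkalinity to neutralize: (216 − 113) = 103 mg/L as CaCO₃ × 304,000 L = 31,310 g as CaCO₃.
Equivalents of H⁺ required: 31,310 ÷ 50 g/eq = 626.2 eq = 626.2 mol HCl.
Mass of HCl: 626.2 × 36.5 = 22,860 g.
Mass of 32.4% solution: 22,860 / 0.324 = 70,550 g.
Volume: 70,550 g ÷ 1.11 g/mL = 63,560 mL.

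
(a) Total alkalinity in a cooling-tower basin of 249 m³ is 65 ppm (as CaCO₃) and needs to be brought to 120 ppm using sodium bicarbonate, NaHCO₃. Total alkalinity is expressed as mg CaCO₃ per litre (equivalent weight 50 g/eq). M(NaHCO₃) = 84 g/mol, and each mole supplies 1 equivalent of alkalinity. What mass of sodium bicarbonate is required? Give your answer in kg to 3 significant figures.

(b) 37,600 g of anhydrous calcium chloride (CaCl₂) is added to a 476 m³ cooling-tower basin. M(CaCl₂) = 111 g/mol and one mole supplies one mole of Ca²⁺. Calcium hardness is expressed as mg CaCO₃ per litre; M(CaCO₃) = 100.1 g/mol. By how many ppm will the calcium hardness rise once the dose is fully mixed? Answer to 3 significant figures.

(a) 23.0 kg; (b) 71.2 ppm

(a) Volume: 249 m³ = 249,000 L.
(a) Alkalinity to add: (120 − 65) = 55 mg/L as CaCO₃ × 249,000 L = 13,700 g as CaCO₃.
(a) Equivalents: 13,700 g ÷ 50 g/eq = 273.9 eq.
(a) NaHCO₃ supplies 1 eq per mole → 273.9 mol.
(a) Mass: 273.9 mol × 84 g/mol = 23,010 g.

(b) Volume: 476 m³ = 476,000 L.
(b) Moles of Ca²⁺: 37,600 g ÷ 111 g/mol = 338.7 mol.
(b) As CaCO₃: 338.7 mol × 100.1 g/mol = 33,910 g.
(b) Rise: 33,910 g / 476,000 L × 1000 = 71.23 mg/L.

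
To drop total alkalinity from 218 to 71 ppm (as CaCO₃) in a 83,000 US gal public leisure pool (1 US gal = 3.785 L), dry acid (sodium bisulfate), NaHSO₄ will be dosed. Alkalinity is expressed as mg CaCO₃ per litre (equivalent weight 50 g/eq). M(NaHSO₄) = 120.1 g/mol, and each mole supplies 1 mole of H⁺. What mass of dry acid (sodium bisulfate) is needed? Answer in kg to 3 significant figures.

Volume: 83,000 US gal × 3.785 L/gal = 314,155 L.
Alkalinity to neutralize: (218 − 71) = 147 mg/L as CaCO₃ × 314,155 L = 46,180 g as CaCO₃.
Equivalents of H⁺ required: 46,180 ÷ 50 g/eq = 923.6 eq = 923.6 mol NaHSO₄.
Mass of NaHSO₄: 923.6 × 120.1 = 110,900 g.

111 kg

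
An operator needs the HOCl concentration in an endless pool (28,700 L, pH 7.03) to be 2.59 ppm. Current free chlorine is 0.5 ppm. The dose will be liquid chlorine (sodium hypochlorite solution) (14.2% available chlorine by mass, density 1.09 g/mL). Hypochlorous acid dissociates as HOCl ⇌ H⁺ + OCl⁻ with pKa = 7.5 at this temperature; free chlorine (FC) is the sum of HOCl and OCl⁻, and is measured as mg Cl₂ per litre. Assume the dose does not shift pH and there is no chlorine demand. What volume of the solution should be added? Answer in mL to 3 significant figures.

[OCl⁻]/[HOCl] = 10^(pH − pKa) = 10^(7.03 − 7.5) = 0.3388; fraction as HOCl = 1/(1 + 0.3388) = 0.7469.
Free chlorine required for 2.59 ppm HOCl: 2.59 / 0.7469 = 3.468 ppm.
FC to add: 3.468 − 0.5 = 2.968 mg/L as Cl₂.
Cl₂ equivalent: 2.968 mg/L × 28,700 L = 85.17 g.
Product at 14.2% available Cl: 85.17 / 0.142 = 599.8 g.
Volume: 599.8 g ÷ 1.09 g/mL = 550.3 mL.

550 mL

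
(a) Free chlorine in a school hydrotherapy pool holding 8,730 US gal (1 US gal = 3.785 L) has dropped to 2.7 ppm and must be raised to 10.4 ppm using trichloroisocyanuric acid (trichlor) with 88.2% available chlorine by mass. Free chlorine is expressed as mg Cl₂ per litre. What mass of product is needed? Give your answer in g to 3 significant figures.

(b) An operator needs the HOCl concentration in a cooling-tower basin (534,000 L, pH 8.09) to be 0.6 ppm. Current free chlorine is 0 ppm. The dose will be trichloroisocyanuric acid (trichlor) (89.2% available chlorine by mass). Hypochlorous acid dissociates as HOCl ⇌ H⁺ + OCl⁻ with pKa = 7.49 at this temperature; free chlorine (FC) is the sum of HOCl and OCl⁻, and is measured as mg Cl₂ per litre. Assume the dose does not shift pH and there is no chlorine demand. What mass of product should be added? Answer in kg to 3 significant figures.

(a) Volume: 8,730 US gal × 3.785 L/gal = 33,043 L.
(a) Chlorine deficit: 10.4 − 2.7 = 7.7 ppm = 7.7 mg/L as Cl₂.
(a) Cl₂ equivalent needed: 7.7 mg/L × 33,043 L = 254,400 mg = 254.4 g.
(a) Product at 88.2% available chlorine: 254.4 / 0.882 = 288.5 g.

(b) [OCl⁻]/[HOCl] = 10^(pH − pKa) = 10^(8.09 − 7.49) = 3.981; fraction as HOCl = 1/(1 + 3.981) = 0.2008.
(b) Free chlorine required for 0.6 ppm HOCl: 0.6 / 0.2008 = 2.989 ppm.
(b) FC to add: 2.989 − 0 = 2.989 mg/L as Cl₂.
(b) Cl₂ equivalent: 2.989 mg/L × 534,000 L = 1596 g.
(b) Product at 89.2% available Cl: 1596 / 0.892 = 1789 g.

(a) 288 g; (b) 1.79 kg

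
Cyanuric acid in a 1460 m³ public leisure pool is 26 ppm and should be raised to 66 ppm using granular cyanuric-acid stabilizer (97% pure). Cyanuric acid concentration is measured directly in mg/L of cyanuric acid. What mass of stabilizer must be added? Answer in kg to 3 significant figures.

Volume: 1460 m³ = 1,460,000 L.
CYA to add: (66 − 26) = 40 mg/L × 1,460,000 L = 58,400 g cyanuric acid.
At 97% purity: 58,400 / 0.97 = 60,210 g product.

60.2 kg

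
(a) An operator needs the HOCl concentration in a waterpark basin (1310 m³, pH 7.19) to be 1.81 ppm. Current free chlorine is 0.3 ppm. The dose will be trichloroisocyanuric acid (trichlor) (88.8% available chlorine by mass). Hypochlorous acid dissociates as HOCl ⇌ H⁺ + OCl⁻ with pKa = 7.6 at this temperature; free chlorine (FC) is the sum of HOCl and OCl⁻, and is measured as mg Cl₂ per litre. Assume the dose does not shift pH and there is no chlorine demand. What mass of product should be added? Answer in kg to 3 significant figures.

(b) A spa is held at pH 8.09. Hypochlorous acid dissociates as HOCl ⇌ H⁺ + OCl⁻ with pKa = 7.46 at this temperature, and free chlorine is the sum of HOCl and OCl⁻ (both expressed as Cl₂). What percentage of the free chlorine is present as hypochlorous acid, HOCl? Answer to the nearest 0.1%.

(a) 3.27 kg; (b) 19.0%

(a) Volume: 1310 m³ = 1,310,000 L.
(a) [OCl⁻]/[HOCl] = 10^(pH − pKa) = 10^(7.19 − 7.6) = 0.389; fraction as HOCl = 1/(1 + 0.389) = 0.7199.
(a) Free chlorine required for 1.81 ppm HOCl: 1.81 / 0.7199 = 2.514 ppm.
(a) FC to add: 2.514 − 0.3 = 2.214 mg/L as Cl₂.
(a) Cl₂ equivalent: 2.214 mg/L × 1,310,000 L = 2901 g.
(a) Product at 88.8% available Cl: 2901 / 0.888 = 3266 g.

(b) [OCl⁻]/[HOCl] = 10^(pH − pKa) = 10^(8.09 − 7.46) = 10^0.63 = 4.266.
(b) Fraction as HOCl = 1 / (1 + 4.266) = 0.1899.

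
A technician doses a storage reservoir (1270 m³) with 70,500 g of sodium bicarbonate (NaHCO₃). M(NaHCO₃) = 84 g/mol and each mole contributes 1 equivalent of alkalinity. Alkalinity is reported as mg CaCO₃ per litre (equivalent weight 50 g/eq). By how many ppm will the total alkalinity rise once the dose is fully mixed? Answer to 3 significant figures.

Volume: 1270 m³ = 1,270,000 L.
Moles of NaHCO₃: 70,500 g ÷ 84 g/mol = 839.3 mol → 839.3 eq of alkalinity.
As CaCO₃: 839.3 eq × 50 g/eq = 41,960 g.
Rise: 41,960 g / 1,270,000 L × 1000 = 33.04 mg/L.

33.0 ppm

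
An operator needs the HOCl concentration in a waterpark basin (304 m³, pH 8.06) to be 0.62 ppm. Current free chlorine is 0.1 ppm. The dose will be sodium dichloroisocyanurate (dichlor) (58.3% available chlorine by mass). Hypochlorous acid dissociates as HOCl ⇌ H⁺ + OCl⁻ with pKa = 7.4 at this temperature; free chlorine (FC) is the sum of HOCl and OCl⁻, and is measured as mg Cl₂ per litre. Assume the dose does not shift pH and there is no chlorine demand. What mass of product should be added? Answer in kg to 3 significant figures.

Volume: 304 m³ = 304,000 L.
[OCl⁻]/[HOCl] = 10^(pH − pKa) = 10^(8.06 − 7.4) = 4.571; fraction as HOCl = 1/(1 + 4.571) = 0.1795.
Free chlorine required for 0.62 ppm HOCl: 0.62 / 0.1795 = 3.454 ppm.
FC to add: 3.454 − 0.1 = 3.354 mg/L as Cl₂.
Cl₂ equivalent: 3.354 mg/L × 304,000 L = 1020 g.
Product at 58.3% available Cl: 1020 / 0.583 = 1749 g.

1.75 kg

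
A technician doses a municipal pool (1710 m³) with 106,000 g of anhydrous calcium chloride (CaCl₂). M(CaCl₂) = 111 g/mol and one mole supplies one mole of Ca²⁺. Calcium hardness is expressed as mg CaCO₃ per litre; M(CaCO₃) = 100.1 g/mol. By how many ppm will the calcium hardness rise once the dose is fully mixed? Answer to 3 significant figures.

55.9 ppm

Volume: 1710 m³ = 1,710,000 L.
Moles of Ca²⁺: 106,000 g ÷ 111 g/mol = 955 mol.
As CaCO₃: 955 mol × 100.1 g/mol = 95,590 g.
Rise: 95,590 g / 1,710,000 L × 1000 = 55.9 mg/L.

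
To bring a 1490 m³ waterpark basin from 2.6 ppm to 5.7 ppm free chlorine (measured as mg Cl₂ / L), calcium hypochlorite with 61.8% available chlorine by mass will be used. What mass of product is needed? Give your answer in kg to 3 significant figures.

Volume: 1490 m³ = 1,490,000 L.
Chlorine deficit: 5.7 − 2.6 = 3.1 ppm = 3.1 mg/L as Cl₂.
Cl₂ equivalent needed: 3.1 mg/L × 1,490,000 L = 4,619,000 mg = 4619 g.
Product at 61.8% available chlorine: 4619 / 0.618 = 7474 g.

7.47 kg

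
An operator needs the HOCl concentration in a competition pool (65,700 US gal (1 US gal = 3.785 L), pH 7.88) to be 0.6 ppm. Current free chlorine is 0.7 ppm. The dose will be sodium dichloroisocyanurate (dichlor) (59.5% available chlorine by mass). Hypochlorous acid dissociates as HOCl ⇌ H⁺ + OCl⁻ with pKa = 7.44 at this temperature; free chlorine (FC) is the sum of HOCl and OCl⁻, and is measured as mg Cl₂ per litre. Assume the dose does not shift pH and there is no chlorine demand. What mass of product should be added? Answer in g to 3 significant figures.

649 g

Volume: 65,700 US gal × 3.785 L/gal = 248,674 L.
[OCl⁻]/[HOCl] = 10^(pH − pKa) = 10^(7.88 − 7.44) = 2.754; fraction as HOCl = 1/(1 + 2.754) = 0.2664.
Free chlorine required for 0.6 ppm HOCl: 0.6 / 0.2664 = 2.253 ppm.
FC to add: 2.253 − 0.7 = 1.553 mg/L as Cl₂.
Cl₂ equivalent: 1.553 mg/L × 248,674 L = 386.1 g.
Product at 59.5% available Cl: 386.1 / 0.595 = 648.9 g.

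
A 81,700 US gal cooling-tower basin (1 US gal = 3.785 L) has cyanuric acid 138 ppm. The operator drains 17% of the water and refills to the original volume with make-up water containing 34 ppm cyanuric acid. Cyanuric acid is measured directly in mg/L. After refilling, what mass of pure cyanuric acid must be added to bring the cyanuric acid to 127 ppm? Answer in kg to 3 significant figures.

2.07 kg

Volume: 81,700 US gal × 3.785 L/gal = 309,234 L.
After draining 17% and refilling: 138 × 0.83 + 34 × 0.17 = 120.32 ppm.
Deficit to target: 127 − 120.32 = 6.68 mg/L.
Mass: 6.68 mg/L × 309,234 L = 2066 g cyanuric acid.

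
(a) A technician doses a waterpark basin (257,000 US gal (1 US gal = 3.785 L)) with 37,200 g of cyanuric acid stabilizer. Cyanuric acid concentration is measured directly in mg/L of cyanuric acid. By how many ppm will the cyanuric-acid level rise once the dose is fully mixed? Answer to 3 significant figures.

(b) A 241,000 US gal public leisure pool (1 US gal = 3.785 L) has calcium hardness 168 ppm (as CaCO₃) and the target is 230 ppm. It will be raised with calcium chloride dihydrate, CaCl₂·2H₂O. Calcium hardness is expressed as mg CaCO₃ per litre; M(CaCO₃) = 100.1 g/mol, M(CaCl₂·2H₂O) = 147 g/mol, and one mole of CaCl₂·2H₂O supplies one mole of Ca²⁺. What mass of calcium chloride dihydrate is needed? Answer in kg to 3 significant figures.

(a) 38.2 ppm; (b) 83.1 kg

(a) Volume: 257,000 US gal × 3.785 L/gal = 972,745 L.
(a) Rise: 37,200 g / 972,745 L × 1000 = 38.24 mg/L.

(b) Volume: 241,000 US gal × 3.785 L/gal = 912,185 L.
(b) Hardness to add: (230 − 168) = 62 mg/L as CaCO₃ × 912,185 L = 56,560 g as CaCO₃.
(b) Moles of Ca²⁺ (1 mol Ca²⁺ ≡ 1 mol CaCO₃): 56,560 / 100.1 g/mol = 565 mol.
(b) Mass of CaCl₂·2H₂O: 565 × 147 = 83,050 g.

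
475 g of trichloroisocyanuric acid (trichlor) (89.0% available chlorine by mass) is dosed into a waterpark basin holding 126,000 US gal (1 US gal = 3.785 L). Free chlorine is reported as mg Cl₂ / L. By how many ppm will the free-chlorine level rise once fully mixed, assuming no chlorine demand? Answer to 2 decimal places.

Volume: 126,000 US gal × 3.785 L/gal = 476,910 L.
Available chlorine delivered: 475 g × 0.89 = 422.8 g as Cl₂.
Concentration rise: 422.8 g / 476,910 L = 0.8864 mg/L = 0.89 ppm.

0.89 ppm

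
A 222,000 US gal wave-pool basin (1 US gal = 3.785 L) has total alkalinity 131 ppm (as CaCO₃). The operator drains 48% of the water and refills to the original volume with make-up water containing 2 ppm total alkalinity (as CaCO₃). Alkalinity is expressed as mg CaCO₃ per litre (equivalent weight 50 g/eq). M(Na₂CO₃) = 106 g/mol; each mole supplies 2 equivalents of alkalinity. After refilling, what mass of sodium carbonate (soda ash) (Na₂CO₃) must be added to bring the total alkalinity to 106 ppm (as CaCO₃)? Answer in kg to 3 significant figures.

Volume: 222,000 US gal × 3.785 L/gal = 840,270 L.
After draining 48% and refilling: 131 × 0.52 + 2 × 0.48 = 69.08 ppm.
Deficit to target: 106 − 69.08 = 36.92 mg/L.
As CaCO₃: 36.92 mg/L × 840,270 L = 31,020 g; ÷ 50 g/eq ÷ 2 = 310.2 mol Na₂CO₃.
Mass: 310.2 × 106 = 32,880 g.

32.9 kg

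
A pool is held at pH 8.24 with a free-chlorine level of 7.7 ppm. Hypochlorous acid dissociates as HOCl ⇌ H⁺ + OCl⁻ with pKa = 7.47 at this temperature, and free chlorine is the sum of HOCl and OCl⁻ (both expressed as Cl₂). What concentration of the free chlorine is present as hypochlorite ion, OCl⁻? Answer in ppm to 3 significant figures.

[OCl⁻]/[HOCl] = 10^(pH − pKa) = 10^(8.24 − 7.47) = 10^0.77 = 5.888.
Fraction as HOCl = 1 / (1 + 5.888) = 0.1452.
OCl⁻ = (1 − 0.1452) × 7.7 ppm = 6.582 ppm.

6.58 ppm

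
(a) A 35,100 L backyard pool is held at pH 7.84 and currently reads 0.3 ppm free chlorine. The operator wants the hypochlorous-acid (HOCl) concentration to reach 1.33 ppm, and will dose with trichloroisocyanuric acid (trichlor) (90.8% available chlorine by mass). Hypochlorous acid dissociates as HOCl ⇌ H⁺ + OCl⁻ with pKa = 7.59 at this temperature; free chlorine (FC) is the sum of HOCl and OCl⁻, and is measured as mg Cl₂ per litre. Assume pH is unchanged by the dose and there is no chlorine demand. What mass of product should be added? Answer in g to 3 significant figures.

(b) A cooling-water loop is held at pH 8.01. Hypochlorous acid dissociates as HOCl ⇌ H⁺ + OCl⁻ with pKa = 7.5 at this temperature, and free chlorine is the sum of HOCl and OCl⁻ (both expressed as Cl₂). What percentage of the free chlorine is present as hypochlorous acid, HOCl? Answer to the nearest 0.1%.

(a) [OCl⁻]/[HOCl] = 10^(pH − pKa) = 10^(7.84 − 7.59) = 1.778; fraction as HOCl = 1/(1 + 1.778) = 0.3599.
(a) Free chlorine required for 1.33 ppm HOCl: 1.33 / 0.3599 = 3.695 ppm.
(a) FC to add: 3.695 − 0.3 = 3.395 mg/L as Cl₂.
(a) Cl₂ equivalent: 3.395 mg/L × 35,100 L = 119.2 g.
(a) Product at 90.8% available Cl: 119.2 / 0.908 = 131.2 g.

(b) [OCl⁻]/[HOCl] = 10^(pH − pKa) = 10^(8.01 − 7.5) = 10^0.51 = 3.236.
(b) Fraction as HOCl = 1 / (1 + 3.236) = 0.2361.

(a) 131 g; (b) 23.6%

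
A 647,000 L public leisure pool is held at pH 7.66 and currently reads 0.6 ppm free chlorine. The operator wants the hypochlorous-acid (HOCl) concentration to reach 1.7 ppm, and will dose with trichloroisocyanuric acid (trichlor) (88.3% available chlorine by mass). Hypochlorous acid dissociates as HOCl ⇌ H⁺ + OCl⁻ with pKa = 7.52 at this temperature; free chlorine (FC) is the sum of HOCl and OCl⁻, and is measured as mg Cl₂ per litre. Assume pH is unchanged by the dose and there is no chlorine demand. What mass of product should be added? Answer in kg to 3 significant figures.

2.53 kg

[OCl⁻]/[HOCl] = 10^(pH − pKa) = 10^(7.66 − 7.52) = 1.38; fraction as HOCl = 1/(1 + 1.38) = 0.4201.
Free chlorine required for 1.7 ppm HOCl: 1.7 / 0.4201 = 4.047 ppm.
FC to add: 4.047 − 0.6 = 3.447 mg/L as Cl₂.
Cl₂ equivalent: 3.447 mg/L × 647,000 L = 2230 g.
Product at 88.3% available Cl: 2230 / 0.883 = 2525 g.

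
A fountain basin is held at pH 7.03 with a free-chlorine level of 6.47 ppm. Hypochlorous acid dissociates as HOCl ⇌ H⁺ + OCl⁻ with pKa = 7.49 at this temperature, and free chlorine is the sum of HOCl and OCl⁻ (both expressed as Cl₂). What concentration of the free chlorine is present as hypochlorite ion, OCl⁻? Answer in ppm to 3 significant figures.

[OCl⁻]/[HOCl] = 10^(pH − pKa) = 10^(7.03 − 7.49) = 10^-0.46 = 0.3467.
Fraction as HOCl = 1 / (1 + 0.3467) = 0.7425.
OCl⁻ = (1 − 0.7425) × 6.47 ppm = 1.666 ppm.

1.67 ppm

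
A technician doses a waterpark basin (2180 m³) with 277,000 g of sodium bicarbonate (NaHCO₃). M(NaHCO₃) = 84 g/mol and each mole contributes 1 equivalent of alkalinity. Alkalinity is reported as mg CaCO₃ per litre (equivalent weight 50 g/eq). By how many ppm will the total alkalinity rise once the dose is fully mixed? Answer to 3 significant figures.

75.6 ppm

Volume: 2180 m³ = 2,180,000 L.
Moles of NaHCO₃: 277,000 g ÷ 84 g/mol = 3298 mol → 3298 eq of alkalinity.
As CaCO₃: 3298 eq × 50 g/eq = 164,900 g.
Rise: 164,900 g / 2,180,000 L × 1000 = 75.63 mg/L.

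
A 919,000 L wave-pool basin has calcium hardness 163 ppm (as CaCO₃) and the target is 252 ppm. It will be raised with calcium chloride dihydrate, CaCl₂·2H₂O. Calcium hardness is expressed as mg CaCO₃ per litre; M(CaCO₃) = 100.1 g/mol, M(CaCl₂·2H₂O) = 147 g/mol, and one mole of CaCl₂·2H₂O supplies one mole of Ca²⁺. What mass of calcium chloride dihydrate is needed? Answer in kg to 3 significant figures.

Hardness to add: (252 − 163) = 89 mg/L as CaCO₃ × 919,000 L = 81,790 g as CaCO₃.
Moles of Ca²⁺ (1 mol Ca²⁺ ≡ 1 mol CaCO₃): 81,790 / 100.1 g/mol = 817.1 mol.
Mass of CaCl₂·2H₂O: 817.1 × 147 = 120,100 g.

120 kg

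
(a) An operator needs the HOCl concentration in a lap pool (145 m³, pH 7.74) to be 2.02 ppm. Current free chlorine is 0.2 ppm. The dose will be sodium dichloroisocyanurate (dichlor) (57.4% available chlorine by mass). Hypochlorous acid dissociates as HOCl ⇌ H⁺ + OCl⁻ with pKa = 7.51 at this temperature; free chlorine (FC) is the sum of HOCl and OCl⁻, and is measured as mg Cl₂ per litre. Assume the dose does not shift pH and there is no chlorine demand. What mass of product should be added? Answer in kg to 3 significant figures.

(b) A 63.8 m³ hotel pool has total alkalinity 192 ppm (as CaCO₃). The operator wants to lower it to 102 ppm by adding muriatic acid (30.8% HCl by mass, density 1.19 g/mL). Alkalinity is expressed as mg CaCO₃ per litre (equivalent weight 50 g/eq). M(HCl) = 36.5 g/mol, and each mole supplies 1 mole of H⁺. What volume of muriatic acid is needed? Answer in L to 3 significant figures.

(a) Volume: 145 m³ = 145,000 L.
(a) [OCl⁻]/[HOCl] = 10^(pH − pKa) = 10^(7.74 − 7.51) = 1.698; fraction as HOCl = 1/(1 + 1.698) = 0.3706.
(a) Free chlorine required for 2.02 ppm HOCl: 2.02 / 0.3706 = 5.45 ppm.
(a) FC to add: 5.45 − 0.2 = 5.25 mg/L as Cl₂.
(a) Cl₂ equivalent: 5.25 mg/L × 145,000 L = 761.3 g.
(a) Product at 57.4% available Cl: 761.3 / 0.574 = 1326 g.

(b) Volume: 63.8 m³ = 63,800 L.
(b) Alkalinity to neutralize: (192 − 102) = 90 mg/L as CaCO₃ × 63,800 L = 5742 g as CaCO₃.
(b) Equivalents of H⁺ required: 5742 ÷ 50 g/eq = 114.8 eq = 114.8 mol HCl.
(b) Mass of HCl: 114.8 × 36.5 = 4192 g.
(b) Mass of 30.8% solution: 4192 / 0.308 = 13,610 g.
(b) Volume: 13,610 g ÷ 1.19 g/mL = 11,440 mL.

(a) 1.33 kg; (b) 11.4 L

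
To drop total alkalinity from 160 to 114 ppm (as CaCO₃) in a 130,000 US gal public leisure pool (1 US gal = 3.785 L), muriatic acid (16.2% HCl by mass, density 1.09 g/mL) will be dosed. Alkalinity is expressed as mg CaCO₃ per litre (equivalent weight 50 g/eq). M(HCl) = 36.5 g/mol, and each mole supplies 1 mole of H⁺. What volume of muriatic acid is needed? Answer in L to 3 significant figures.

93.6 L

Volume: 130,000 US gal × 3.785 L/gal = 492,050 L.
Alkalinity to neutralize: (160 − 114) = 46 mg/L as CaCO₃ × 492,050 L = 22,630 g as CaCO₃.
Equivalents of H⁺ required: 22,630 ÷ 50 g/eq = 452.7 eq = 452.7 mol HCl.
Mass of HCl: 452.7 × 36.5 = 16,520 g.
Mass of 16.2% solution: 16,520 / 0.162 = 102,000 g.
Volume: 102,000 g ÷ 1.09 g/mL = 93,570 mL.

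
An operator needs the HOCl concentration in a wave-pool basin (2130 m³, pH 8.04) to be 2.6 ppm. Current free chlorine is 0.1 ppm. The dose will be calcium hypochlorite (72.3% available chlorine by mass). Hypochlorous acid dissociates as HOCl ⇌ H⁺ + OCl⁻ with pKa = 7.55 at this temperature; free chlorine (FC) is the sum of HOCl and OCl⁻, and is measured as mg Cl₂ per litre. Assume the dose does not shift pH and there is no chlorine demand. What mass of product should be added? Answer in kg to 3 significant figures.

31.0 kg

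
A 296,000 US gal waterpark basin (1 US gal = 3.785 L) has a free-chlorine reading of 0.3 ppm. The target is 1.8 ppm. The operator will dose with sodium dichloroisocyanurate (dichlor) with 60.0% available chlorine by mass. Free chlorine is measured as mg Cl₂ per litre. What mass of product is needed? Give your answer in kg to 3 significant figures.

Volume: 296,000 US gal × 3.785 L/gal = 1,120,360 L.
Chlorine deficit: 1.8 − 0.3 = 1.5 ppm = 1.5 mg/L as Cl₂.
Cl₂ equivalent needed: 1.5 mg/L × 1,120,360 L = 1,681,000 mg = 1681 g.
Product at 60.0% available chlorine: 1681 / 0.6 = 2801 g.

2.80 kg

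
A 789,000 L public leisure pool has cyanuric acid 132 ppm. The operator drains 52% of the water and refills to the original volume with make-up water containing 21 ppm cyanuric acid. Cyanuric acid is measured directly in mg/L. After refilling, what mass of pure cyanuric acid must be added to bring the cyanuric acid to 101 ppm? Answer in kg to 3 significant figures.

After draining 52% and refilling: 132 × 0.48 + 21 × 0.52 = 74.28 ppm.
Deficit to target: 101 − 74.28 = 26.72 mg/L.
Mass: 26.72 mg/L × 789,000 L = 21,080 g cyanuric acid.

21.1 kg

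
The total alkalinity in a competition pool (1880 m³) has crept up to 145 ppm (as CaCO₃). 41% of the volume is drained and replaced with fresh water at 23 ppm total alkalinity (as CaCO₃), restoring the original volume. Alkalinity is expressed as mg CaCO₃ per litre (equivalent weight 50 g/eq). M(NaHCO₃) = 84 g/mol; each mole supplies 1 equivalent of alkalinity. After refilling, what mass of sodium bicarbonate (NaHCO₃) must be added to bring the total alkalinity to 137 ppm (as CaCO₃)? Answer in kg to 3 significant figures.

133 kg

Volume: 1880 m³ = 1,880,000 L.
After draining 41% and refilling: 145 × 0.59 + 23 × 0.41 = 94.98 ppm.
Deficit to target: 137 − 94.98 = 42.02 mg/L.
As CaCO₃: 42.02 mg/L × 1,880,000 L = 79,000 g; ÷ 50 g/eq ÷ 1 = 1580 mol NaHCO₃.
Mass: 1580 × 84 = 132,700 g.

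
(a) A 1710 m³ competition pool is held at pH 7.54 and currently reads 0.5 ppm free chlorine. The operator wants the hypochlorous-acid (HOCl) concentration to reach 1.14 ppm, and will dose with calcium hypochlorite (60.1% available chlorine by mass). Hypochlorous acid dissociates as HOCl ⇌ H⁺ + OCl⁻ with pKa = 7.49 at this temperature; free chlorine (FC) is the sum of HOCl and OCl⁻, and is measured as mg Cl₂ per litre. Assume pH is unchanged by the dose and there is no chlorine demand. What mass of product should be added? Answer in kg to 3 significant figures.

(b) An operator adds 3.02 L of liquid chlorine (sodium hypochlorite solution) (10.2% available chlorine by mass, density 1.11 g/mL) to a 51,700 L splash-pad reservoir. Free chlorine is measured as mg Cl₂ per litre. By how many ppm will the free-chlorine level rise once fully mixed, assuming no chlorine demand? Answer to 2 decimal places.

(a) Volume: 1710 m³ = 1,710,000 L.
(a) [OCl⁻]/[HOCl] = 10^(pH − pKa) = 10^(7.54 − 7.49) = 1.122; fraction as HOCl = 1/(1 + 1.122) = 0.4712.
(a) Free chlorine required for 1.14 ppm HOCl: 1.14 / 0.4712 = 2.419 ppm.
(a) FC to add: 2.419 − 0.5 = 1.919 mg/L as Cl₂.
(a) Cl₂ equivalent: 1.919 mg/L × 1,710,000 L = 3282 g.
(a) Product at 60.1% available Cl: 3282 / 0.601 = 5460 g.

(b) Mass of solution: 3.02 L × 1000 mL/L × 1.11 g/mL = 3352 g.
(b) Available chlorine delivered: 3352 g × 0.102 = 341.9 g as Cl₂.
(b) Concentration rise: 341.9 g / 51,700 L = 6.614 mg/L = 6.61 ppm.

(a) 5.46 kg; (b) 6.61 ppm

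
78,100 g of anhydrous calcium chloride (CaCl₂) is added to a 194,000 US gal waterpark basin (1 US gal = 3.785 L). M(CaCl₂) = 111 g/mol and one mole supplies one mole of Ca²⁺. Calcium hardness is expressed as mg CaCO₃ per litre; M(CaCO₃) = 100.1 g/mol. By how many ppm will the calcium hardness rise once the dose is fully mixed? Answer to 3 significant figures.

Volume: 194,000 US gal × 3.785 L/gal = 734,290 L.
Moles of Ca²⁺: 78,100 g ÷ 111 g/mol = 703.6 mol.
As CaCO₃: 703.6 mol × 100.1 g/mol = 70,430 g.
Rise: 70,430 g / 734,290 L × 1000 = 95.92 mg/L.

95.9 ppm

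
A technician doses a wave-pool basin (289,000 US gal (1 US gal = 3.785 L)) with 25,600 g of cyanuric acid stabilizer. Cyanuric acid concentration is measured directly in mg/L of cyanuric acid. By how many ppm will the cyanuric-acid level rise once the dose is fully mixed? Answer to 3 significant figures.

23.4 ppm

Volume: 289,000 US gal × 3.785 L/gal = 1,093,865 L.
Rise: 25,600 g / 1,093,865 L × 1000 = 23.4 mg/L.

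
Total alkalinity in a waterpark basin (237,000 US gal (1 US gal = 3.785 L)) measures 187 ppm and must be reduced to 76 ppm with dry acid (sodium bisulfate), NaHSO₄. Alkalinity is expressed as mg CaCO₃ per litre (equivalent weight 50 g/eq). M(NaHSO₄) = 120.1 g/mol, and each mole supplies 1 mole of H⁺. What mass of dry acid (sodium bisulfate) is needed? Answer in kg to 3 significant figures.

Volume: 237,000 US gal × 3.785 L/gal = 897,045 L.
Alkalinity to neutralize: (187 − 76) = 111 mg/L as CaCO₃ × 897,045 L = 99,570 g as CaCO₃.
Equivalents of H⁺ required: 99,570 ÷ 50 g/eq = 1991 eq = 1991 mol NaHSO₄.
Mass of NaHSO₄: 1991 × 120.1 = 239,200 g.

239 kg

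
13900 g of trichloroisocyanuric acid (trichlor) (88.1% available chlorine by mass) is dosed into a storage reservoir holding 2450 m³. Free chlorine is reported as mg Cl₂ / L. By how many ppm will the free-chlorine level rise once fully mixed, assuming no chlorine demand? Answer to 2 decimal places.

5.00 ppm

Volume: 2450 m³ = 2,450,000 L.
Available chlorine delivered: 13,900 g × 0.881 = 12,250 g as Cl₂.
Concentration rise: 12,250 g / 2,450,000 L = 4.998 mg/L = 5.00 ppm.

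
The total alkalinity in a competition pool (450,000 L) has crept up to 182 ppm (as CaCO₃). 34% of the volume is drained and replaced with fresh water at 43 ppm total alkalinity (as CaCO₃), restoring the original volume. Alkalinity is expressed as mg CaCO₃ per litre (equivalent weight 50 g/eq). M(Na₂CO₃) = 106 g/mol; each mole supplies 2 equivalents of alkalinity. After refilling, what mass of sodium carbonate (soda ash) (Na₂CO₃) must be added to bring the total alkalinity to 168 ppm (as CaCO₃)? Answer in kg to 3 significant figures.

After draining 34% and refilling: 182 × 0.66 + 43 × 0.34 = 134.74 ppm.
Deficit to target: 168 − 134.74 = 33.26 mg/L.
As CaCO₃: 33.26 mg/L × 450,000 L = 14,970 g; ÷ 50 g/eq ÷ 2 = 149.7 mol Na₂CO₃.
Mass: 149.7 × 106 = 15,870 g.

15.9 kg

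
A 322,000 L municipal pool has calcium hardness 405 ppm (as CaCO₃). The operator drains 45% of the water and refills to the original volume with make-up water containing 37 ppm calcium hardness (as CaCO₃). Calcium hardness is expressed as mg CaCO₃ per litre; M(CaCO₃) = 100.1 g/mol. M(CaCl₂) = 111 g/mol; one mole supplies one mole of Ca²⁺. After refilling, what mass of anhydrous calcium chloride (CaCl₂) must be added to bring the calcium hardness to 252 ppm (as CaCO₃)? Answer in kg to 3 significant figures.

4.50 kg

After draining 45% and refilling: 405 × 0.55 + 37 × 0.45 = 239.4 ppm.
Deficit to target: 252 − 239.4 = 12.6 mg/L.
As CaCO₃: 12.6 mg/L × 322,000 L = 4057 g; ÷ 100.1 = 40.53 mol Ca²⁺.
Mass: 40.53 × 111 = 4499 g.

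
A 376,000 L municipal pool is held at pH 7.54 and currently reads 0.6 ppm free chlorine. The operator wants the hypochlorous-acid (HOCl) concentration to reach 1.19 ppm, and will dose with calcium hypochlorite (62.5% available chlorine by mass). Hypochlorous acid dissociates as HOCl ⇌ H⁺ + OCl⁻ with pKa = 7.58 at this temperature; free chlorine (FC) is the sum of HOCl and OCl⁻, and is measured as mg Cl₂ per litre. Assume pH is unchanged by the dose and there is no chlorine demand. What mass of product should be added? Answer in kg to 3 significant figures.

1.01 kg

[OCl⁻]/[HOCl] = 10^(pH − pKa) = 10^(7.54 − 7.58) = 0.912; fraction as HOCl = 1/(1 + 0.912) = 0.523.
Free chlorine required for 1.19 ppm HOCl: 1.19 / 0.523 = 2.275 ppm.
FC to add: 2.275 − 0.6 = 1.675 mg/L as Cl₂.
Cl₂ equivalent: 1.675 mg/L × 376,000 L = 629.9 g.
Product at 62.5% available Cl: 629.9 / 0.625 = 1008 g.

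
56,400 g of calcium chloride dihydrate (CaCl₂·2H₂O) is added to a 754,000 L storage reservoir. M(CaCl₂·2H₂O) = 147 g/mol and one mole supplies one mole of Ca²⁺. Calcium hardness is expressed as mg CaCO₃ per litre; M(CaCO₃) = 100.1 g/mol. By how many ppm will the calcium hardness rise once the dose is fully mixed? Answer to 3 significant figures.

Moles of Ca²⁺: 56,400 g ÷ 147 g/mol = 383.7 mol.
As CaCO₃: 383.7 mol × 100.1 g/mol = 38,410 g.
Rise: 38,410 g / 754,000 L × 1000 = 50.94 mg/L.

50.9 ppm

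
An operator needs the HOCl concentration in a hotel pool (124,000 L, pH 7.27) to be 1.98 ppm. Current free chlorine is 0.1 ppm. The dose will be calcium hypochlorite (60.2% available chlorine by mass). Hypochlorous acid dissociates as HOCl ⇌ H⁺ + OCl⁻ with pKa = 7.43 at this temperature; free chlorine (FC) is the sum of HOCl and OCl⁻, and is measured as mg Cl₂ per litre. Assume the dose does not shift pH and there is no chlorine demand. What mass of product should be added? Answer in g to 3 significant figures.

[OCl⁻]/[HOCl] = 10^(pH − pKa) = 10^(7.27 − 7.43) = 0.6918; fraction as HOCl = 1/(1 + 0.6918) = 0.5911.
Free chlorine required for 1.98 ppm HOCl: 1.98 / 0.5911 = 3.35 ppm.
FC to add: 3.35 − 0.1 = 3.25 mg/L as Cl₂.
Cl₂ equivalent: 3.25 mg/L × 124,000 L = 403 g.
Product at 60.2% available Cl: 403 / 0.602 = 669.4 g.

669 g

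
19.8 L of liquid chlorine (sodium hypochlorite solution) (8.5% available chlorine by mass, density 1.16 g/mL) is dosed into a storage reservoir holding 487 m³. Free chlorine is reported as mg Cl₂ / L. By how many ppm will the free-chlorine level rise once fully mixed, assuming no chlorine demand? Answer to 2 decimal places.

Volume: 487 m³ = 487,000 L.
Mass of solution: 19.8 L × 1000 mL/L × 1.16 g/mL = 22,970 g.
Available chlorine delivered: 22,970 g × 0.085 = 1952 g as Cl₂.
Concentration rise: 1952 g / 487,000 L = 4.009 mg/L = 4.01 ppm.

4.01 ppm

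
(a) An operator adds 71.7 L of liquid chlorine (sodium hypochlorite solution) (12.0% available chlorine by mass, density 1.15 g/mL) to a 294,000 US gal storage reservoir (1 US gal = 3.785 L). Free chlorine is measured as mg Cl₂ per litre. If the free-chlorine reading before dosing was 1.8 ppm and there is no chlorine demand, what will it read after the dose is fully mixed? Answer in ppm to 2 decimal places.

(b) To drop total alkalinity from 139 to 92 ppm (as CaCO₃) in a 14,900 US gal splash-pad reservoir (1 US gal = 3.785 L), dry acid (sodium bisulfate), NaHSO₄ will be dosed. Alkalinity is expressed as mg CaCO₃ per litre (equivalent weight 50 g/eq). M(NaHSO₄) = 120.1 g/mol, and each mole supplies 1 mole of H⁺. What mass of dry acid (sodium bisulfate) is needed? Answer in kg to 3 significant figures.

(a) Volume: 294,000 US gal × 3.785 L/gal = 1,112,790 L.
(a) Mass of solution: 71.7 L × 1000 mL/L × 1.15 g/mL = 82,460 g.
(a) Available chlorine delivered: 82,460 g × 0.12 = 9895 g as Cl₂.
(a) Concentration rise: 9895 g / 1,112,790 L = 8.892 mg/L = 8.89 ppm.
(a) Final FC: 1.8 + 8.89 = 10.69 ppm.

(b) Volume: 14,900 US gal × 3.785 L/gal = 56,396 L.
(b) Alkalinity to neutralize: (139 − 92) = 47 mg/L as CaCO₃ × 56,396 L = 2651 g as CaCO₃.
(b) Equivalents of H⁺ required: 2651 ÷ 50 g/eq = 53.01 eq = 53.01 mol NaHSO₄.
(b) Mass of NaHSO₄: 53.01 × 120.1 = 6367 g.

(a) 10.69 ppm; (b) 6.37 kg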